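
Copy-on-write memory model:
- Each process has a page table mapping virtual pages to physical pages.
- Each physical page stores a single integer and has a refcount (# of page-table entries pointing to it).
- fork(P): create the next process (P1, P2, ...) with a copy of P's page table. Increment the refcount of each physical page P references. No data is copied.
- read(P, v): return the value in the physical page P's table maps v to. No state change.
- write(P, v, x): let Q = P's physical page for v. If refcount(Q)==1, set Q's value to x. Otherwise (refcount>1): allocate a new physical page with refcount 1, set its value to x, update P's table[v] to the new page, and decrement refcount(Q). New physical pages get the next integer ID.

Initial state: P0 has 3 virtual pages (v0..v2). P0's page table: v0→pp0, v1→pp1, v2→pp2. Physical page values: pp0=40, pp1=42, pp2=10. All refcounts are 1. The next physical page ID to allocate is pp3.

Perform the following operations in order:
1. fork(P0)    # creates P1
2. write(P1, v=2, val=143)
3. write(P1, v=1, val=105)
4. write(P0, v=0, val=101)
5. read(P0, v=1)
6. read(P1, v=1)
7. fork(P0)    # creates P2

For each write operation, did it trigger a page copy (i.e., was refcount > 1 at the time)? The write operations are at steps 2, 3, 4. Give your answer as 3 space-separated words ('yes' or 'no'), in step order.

Op 1: fork(P0) -> P1. 3 ppages; refcounts: pp0:2 pp1:2 pp2:2
Op 2: write(P1, v2, 143). refcount(pp2)=2>1 -> COPY to pp3. 4 ppages; refcounts: pp0:2 pp1:2 pp2:1 pp3:1
Op 3: write(P1, v1, 105). refcount(pp1)=2>1 -> COPY to pp4. 5 ppages; refcounts: pp0:2 pp1:1 pp2:1 pp3:1 pp4:1
Op 4: write(P0, v0, 101). refcount(pp0)=2>1 -> COPY to pp5. 6 ppages; refcounts: pp0:1 pp1:1 pp2:1 pp3:1 pp4:1 pp5:1
Op 5: read(P0, v1) -> 42. No state change.
Op 6: read(P1, v1) -> 105. No state change.
Op 7: fork(P0) -> P2. 6 ppages; refcounts: pp0:1 pp1:2 pp2:2 pp3:1 pp4:1 pp5:2

yes yes yes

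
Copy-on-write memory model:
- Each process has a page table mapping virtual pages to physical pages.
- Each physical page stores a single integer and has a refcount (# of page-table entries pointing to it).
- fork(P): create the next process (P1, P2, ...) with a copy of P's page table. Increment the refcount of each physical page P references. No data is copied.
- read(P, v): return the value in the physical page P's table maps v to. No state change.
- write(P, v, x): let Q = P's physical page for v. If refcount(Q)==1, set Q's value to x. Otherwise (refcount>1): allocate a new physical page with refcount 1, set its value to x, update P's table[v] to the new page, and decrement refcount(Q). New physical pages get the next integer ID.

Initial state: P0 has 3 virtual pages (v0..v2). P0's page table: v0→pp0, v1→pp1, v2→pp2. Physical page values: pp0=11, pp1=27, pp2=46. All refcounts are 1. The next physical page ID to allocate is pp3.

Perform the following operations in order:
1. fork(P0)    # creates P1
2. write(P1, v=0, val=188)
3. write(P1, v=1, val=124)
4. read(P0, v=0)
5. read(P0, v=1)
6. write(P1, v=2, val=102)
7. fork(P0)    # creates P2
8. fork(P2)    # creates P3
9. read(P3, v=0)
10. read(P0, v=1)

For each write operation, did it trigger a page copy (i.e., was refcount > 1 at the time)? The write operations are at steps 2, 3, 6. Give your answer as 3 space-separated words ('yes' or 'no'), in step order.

Op 1: fork(P0) -> P1. 3 ppages; refcounts: pp0:2 pp1:2 pp2:2
Op 2: write(P1, v0, 188). refcount(pp0)=2>1 -> COPY to pp3. 4 ppages; refcounts: pp0:1 pp1:2 pp2:2 pp3:1
Op 3: write(P1, v1, 124). refcount(pp1)=2>1 -> COPY to pp4. 5 ppages; refcounts: pp0:1 pp1:1 pp2:2 pp3:1 pp4:1
Op 4: read(P0, v0) -> 11. No state change.
Op 5: read(P0, v1) -> 27. No state change.
Op 6: write(P1, v2, 102). refcount(pp2)=2>1 -> COPY to pp5. 6 ppages; refcounts: pp0:1 pp1:1 pp2:1 pp3:1 pp4:1 pp5:1
Op 7: fork(P0) -> P2. 6 ppages; refcounts: pp0:2 pp1:2 pp2:2 pp3:1 pp4:1 pp5:1
Op 8: fork(P2) -> P3. 6 ppages; refcounts: pp0:3 pp1:3 pp2:3 pp3:1 pp4:1 pp5:1
Op 9: read(P3, v0) -> 11. No state change.
Op 10: read(P0, v1) -> 27. No state change.

yes yes yes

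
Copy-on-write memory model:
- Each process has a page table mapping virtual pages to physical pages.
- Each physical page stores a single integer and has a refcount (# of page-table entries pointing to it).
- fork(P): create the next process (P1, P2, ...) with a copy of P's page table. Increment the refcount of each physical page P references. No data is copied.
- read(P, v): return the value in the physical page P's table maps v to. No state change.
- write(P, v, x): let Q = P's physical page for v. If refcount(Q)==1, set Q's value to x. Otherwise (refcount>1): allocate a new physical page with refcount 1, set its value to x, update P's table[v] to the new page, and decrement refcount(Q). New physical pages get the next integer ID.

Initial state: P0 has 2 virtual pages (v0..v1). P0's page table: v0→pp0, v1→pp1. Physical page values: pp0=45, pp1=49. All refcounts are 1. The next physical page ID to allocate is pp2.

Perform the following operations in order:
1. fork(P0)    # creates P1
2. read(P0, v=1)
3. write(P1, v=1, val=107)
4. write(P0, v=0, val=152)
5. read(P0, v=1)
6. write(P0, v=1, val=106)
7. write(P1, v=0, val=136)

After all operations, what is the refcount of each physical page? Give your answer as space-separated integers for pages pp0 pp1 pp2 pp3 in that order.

Op 1: fork(P0) -> P1. 2 ppages; refcounts: pp0:2 pp1:2
Op 2: read(P0, v1) -> 49. No state change.
Op 3: write(P1, v1, 107). refcount(pp1)=2>1 -> COPY to pp2. 3 ppages; refcounts: pp0:2 pp1:1 pp2:1
Op 4: write(P0, v0, 152). refcount(pp0)=2>1 -> COPY to pp3. 4 ppages; refcounts: pp0:1 pp1:1 pp2:1 pp3:1
Op 5: read(P0, v1) -> 49. No state change.
Op 6: write(P0, v1, 106). refcount(pp1)=1 -> write in place. 4 ppages; refcounts: pp0:1 pp1:1 pp2:1 pp3:1
Op 7: write(P1, v0, 136). refcount(pp0)=1 -> write in place. 4 ppages; refcounts: pp0:1 pp1:1 pp2:1 pp3:1

Answer: 1 1 1 1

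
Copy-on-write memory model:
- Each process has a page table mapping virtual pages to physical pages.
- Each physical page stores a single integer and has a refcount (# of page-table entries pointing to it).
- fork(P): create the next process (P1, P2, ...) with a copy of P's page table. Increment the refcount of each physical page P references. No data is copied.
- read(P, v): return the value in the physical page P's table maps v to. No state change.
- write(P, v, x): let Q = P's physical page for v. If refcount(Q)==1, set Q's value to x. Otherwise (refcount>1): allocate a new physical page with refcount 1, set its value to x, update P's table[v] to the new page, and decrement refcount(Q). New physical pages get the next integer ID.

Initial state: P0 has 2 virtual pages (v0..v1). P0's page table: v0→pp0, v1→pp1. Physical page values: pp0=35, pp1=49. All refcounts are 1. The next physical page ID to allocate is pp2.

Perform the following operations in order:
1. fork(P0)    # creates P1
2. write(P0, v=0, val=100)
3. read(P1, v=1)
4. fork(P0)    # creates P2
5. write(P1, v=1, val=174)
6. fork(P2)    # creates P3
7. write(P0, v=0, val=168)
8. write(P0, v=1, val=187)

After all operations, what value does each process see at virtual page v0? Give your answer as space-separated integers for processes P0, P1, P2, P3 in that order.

Answer: 168 35 100 100

Derivation:
Op 1: fork(P0) -> P1. 2 ppages; refcounts: pp0:2 pp1:2
Op 2: write(P0, v0, 100). refcount(pp0)=2>1 -> COPY to pp2. 3 ppages; refcounts: pp0:1 pp1:2 pp2:1
Op 3: read(P1, v1) -> 49. No state change.
Op 4: fork(P0) -> P2. 3 ppages; refcounts: pp0:1 pp1:3 pp2:2
Op 5: write(P1, v1, 174). refcount(pp1)=3>1 -> COPY to pp3. 4 ppages; refcounts: pp0:1 pp1:2 pp2:2 pp3:1
Op 6: fork(P2) -> P3. 4 ppages; refcounts: pp0:1 pp1:3 pp2:3 pp3:1
Op 7: write(P0, v0, 168). refcount(pp2)=3>1 -> COPY to pp4. 5 ppages; refcounts: pp0:1 pp1:3 pp2:2 pp3:1 pp4:1
Op 8: write(P0, v1, 187). refcount(pp1)=3>1 -> COPY to pp5. 6 ppages; refcounts: pp0:1 pp1:2 pp2:2 pp3:1 pp4:1 pp5:1
P0: v0 -> pp4 = 168
P1: v0 -> pp0 = 35
P2: v0 -> pp2 = 100
P3: v0 -> pp2 = 100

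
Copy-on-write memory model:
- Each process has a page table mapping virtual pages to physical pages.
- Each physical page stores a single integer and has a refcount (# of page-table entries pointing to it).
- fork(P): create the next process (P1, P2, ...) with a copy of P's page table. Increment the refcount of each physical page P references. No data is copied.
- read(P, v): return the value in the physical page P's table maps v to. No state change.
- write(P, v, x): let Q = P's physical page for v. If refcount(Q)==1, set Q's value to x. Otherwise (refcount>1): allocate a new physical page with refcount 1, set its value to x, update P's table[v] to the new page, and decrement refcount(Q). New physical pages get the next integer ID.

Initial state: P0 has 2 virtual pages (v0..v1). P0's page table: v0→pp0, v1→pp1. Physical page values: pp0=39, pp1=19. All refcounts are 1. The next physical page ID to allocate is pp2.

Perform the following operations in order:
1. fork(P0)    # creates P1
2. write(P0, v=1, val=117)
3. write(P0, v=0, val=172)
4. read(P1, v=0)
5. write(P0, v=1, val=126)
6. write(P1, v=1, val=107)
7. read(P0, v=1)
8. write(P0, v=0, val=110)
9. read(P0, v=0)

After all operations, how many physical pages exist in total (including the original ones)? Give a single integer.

Answer: 4

Derivation:
Op 1: fork(P0) -> P1. 2 ppages; refcounts: pp0:2 pp1:2
Op 2: write(P0, v1, 117). refcount(pp1)=2>1 -> COPY to pp2. 3 ppages; refcounts: pp0:2 pp1:1 pp2:1
Op 3: write(P0, v0, 172). refcount(pp0)=2>1 -> COPY to pp3. 4 ppages; refcounts: pp0:1 pp1:1 pp2:1 pp3:1
Op 4: read(P1, v0) -> 39. No state change.
Op 5: write(P0, v1, 126). refcount(pp2)=1 -> write in place. 4 ppages; refcounts: pp0:1 pp1:1 pp2:1 pp3:1
Op 6: write(P1, v1, 107). refcount(pp1)=1 -> write in place. 4 ppages; refcounts: pp0:1 pp1:1 pp2:1 pp3:1
Op 7: read(P0, v1) -> 126. No state change.
Op 8: write(P0, v0, 110). refcount(pp3)=1 -> write in place. 4 ppages; refcounts: pp0:1 pp1:1 pp2:1 pp3:1
Op 9: read(P0, v0) -> 110. No state change.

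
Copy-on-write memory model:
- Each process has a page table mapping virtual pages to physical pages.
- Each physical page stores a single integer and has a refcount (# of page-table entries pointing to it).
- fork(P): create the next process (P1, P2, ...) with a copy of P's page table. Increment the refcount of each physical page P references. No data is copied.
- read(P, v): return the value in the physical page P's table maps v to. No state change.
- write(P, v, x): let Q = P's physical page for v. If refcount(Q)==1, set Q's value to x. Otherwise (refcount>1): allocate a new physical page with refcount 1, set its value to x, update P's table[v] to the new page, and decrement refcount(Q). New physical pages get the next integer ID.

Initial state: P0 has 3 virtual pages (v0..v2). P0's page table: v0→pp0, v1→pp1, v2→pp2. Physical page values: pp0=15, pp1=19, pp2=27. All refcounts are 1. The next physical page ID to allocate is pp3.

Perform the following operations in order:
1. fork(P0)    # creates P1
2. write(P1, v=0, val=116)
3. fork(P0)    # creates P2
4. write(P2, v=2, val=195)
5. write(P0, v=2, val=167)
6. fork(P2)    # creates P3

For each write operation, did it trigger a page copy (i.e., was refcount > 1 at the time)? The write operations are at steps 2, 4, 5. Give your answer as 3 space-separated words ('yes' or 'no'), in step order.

Op 1: fork(P0) -> P1. 3 ppages; refcounts: pp0:2 pp1:2 pp2:2
Op 2: write(P1, v0, 116). refcount(pp0)=2>1 -> COPY to pp3. 4 ppages; refcounts: pp0:1 pp1:2 pp2:2 pp3:1
Op 3: fork(P0) -> P2. 4 ppages; refcounts: pp0:2 pp1:3 pp2:3 pp3:1
Op 4: write(P2, v2, 195). refcount(pp2)=3>1 -> COPY to pp4. 5 ppages; refcounts: pp0:2 pp1:3 pp2:2 pp3:1 pp4:1
Op 5: write(P0, v2, 167). refcount(pp2)=2>1 -> COPY to pp5. 6 ppages; refcounts: pp0:2 pp1:3 pp2:1 pp3:1 pp4:1 pp5:1
Op 6: fork(P2) -> P3. 6 ppages; refcounts: pp0:3 pp1:4 pp2:1 pp3:1 pp4:2 pp5:1

yes yes yes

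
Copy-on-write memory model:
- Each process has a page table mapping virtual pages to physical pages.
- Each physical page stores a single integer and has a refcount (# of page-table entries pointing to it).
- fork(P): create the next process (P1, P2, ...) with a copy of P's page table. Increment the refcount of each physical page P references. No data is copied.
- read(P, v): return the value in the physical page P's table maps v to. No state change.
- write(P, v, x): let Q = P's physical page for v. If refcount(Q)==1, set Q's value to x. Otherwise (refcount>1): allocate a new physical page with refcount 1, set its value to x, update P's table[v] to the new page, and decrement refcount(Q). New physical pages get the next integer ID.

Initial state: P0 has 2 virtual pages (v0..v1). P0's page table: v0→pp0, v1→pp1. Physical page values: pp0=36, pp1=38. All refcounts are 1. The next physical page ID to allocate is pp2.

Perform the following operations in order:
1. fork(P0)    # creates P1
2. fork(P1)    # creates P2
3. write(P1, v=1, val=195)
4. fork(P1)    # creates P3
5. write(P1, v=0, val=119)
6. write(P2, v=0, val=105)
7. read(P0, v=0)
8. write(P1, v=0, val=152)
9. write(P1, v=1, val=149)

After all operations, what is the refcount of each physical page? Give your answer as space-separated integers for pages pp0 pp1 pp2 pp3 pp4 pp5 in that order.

Op 1: fork(P0) -> P1. 2 ppages; refcounts: pp0:2 pp1:2
Op 2: fork(P1) -> P2. 2 ppages; refcounts: pp0:3 pp1:3
Op 3: write(P1, v1, 195). refcount(pp1)=3>1 -> COPY to pp2. 3 ppages; refcounts: pp0:3 pp1:2 pp2:1
Op 4: fork(P1) -> P3. 3 ppages; refcounts: pp0:4 pp1:2 pp2:2
Op 5: write(P1, v0, 119). refcount(pp0)=4>1 -> COPY to pp3. 4 ppages; refcounts: pp0:3 pp1:2 pp2:2 pp3:1
Op 6: write(P2, v0, 105). refcount(pp0)=3>1 -> COPY to pp4. 5 ppages; refcounts: pp0:2 pp1:2 pp2:2 pp3:1 pp4:1
Op 7: read(P0, v0) -> 36. No state change.
Op 8: write(P1, v0, 152). refcount(pp3)=1 -> write in place. 5 ppages; refcounts: pp0:2 pp1:2 pp2:2 pp3:1 pp4:1
Op 9: write(P1, v1, 149). refcount(pp2)=2>1 -> COPY to pp5. 6 ppages; refcounts: pp0:2 pp1:2 pp2:1 pp3:1 pp4:1 pp5:1

Answer: 2 2 1 1 1 1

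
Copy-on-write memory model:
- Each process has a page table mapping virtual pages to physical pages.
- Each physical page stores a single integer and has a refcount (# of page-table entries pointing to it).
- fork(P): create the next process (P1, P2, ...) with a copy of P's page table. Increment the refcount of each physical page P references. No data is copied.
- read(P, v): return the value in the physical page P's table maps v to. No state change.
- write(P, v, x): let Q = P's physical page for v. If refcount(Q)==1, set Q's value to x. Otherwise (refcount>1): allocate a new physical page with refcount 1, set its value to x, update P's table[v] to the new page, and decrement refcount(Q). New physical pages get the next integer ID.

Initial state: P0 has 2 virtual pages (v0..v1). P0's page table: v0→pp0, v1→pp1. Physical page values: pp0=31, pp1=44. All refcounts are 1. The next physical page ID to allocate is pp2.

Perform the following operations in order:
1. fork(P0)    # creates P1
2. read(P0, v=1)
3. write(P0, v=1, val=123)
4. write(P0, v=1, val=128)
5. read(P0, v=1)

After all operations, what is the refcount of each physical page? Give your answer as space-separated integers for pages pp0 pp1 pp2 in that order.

Answer: 2 1 1

Derivation:
Op 1: fork(P0) -> P1. 2 ppages; refcounts: pp0:2 pp1:2
Op 2: read(P0, v1) -> 44. No state change.
Op 3: write(P0, v1, 123). refcount(pp1)=2>1 -> COPY to pp2. 3 ppages; refcounts: pp0:2 pp1:1 pp2:1
Op 4: write(P0, v1, 128). refcount(pp2)=1 -> write in place. 3 ppages; refcounts: pp0:2 pp1:1 pp2:1
Op 5: read(P0, v1) -> 128. No state change.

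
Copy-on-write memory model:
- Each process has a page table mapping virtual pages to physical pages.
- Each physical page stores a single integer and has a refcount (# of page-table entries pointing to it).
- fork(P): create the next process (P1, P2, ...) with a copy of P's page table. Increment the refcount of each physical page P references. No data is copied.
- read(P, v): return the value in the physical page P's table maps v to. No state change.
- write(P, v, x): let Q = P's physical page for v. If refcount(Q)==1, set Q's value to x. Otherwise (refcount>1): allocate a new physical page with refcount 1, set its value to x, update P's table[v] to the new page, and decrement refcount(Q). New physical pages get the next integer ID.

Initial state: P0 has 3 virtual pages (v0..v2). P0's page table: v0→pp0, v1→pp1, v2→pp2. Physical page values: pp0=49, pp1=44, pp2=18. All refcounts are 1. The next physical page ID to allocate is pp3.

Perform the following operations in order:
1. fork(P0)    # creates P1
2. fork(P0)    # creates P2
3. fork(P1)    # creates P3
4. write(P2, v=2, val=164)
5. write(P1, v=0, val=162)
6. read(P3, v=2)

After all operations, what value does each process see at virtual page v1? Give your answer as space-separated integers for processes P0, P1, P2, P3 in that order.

Answer: 44 44 44 44

Derivation:
Op 1: fork(P0) -> P1. 3 ppages; refcounts: pp0:2 pp1:2 pp2:2
Op 2: fork(P0) -> P2. 3 ppages; refcounts: pp0:3 pp1:3 pp2:3
Op 3: fork(P1) -> P3. 3 ppages; refcounts: pp0:4 pp1:4 pp2:4
Op 4: write(P2, v2, 164). refcount(pp2)=4>1 -> COPY to pp3. 4 ppages; refcounts: pp0:4 pp1:4 pp2:3 pp3:1
Op 5: write(P1, v0, 162). refcount(pp0)=4>1 -> COPY to pp4. 5 ppages; refcounts: pp0:3 pp1:4 pp2:3 pp3:1 pp4:1
Op 6: read(P3, v2) -> 18. No state change.
P0: v1 -> pp1 = 44
P1: v1 -> pp1 = 44
P2: v1 -> pp1 = 44
P3: v1 -> pp1 = 44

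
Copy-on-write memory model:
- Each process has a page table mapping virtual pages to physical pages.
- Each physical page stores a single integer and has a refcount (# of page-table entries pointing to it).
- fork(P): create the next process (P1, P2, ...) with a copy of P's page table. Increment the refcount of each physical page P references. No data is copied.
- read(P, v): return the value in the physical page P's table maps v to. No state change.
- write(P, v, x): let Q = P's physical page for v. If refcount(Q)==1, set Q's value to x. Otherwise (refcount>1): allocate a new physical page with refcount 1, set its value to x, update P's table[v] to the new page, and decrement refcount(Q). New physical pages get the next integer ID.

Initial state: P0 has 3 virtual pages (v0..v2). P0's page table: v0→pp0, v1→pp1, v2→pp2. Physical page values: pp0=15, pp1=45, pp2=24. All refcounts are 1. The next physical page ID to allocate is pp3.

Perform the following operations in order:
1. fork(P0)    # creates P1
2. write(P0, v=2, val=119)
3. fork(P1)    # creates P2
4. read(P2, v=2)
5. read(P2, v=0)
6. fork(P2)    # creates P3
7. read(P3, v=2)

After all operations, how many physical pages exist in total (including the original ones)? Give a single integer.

Answer: 4

Derivation:
Op 1: fork(P0) -> P1. 3 ppages; refcounts: pp0:2 pp1:2 pp2:2
Op 2: write(P0, v2, 119). refcount(pp2)=2>1 -> COPY to pp3. 4 ppages; refcounts: pp0:2 pp1:2 pp2:1 pp3:1
Op 3: fork(P1) -> P2. 4 ppages; refcounts: pp0:3 pp1:3 pp2:2 pp3:1
Op 4: read(P2, v2) -> 24. No state change.
Op 5: read(P2, v0) -> 15. No state change.
Op 6: fork(P2) -> P3. 4 ppages; refcounts: pp0:4 pp1:4 pp2:3 pp3:1
Op 7: read(P3, v2) -> 24. No state change.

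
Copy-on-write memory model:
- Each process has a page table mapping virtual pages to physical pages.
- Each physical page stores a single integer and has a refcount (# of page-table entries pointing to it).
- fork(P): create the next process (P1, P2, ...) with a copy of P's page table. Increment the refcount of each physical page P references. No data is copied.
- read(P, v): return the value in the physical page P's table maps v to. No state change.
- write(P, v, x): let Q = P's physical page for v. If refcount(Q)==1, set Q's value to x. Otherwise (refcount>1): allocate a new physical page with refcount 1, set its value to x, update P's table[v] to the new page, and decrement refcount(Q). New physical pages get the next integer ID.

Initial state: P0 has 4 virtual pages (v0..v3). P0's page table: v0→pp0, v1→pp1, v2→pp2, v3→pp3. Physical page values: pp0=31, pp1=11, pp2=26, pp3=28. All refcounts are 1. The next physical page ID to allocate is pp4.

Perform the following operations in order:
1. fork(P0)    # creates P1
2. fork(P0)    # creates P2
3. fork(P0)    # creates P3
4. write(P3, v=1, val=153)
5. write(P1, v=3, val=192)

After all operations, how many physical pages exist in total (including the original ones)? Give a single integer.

Answer: 6

Derivation:
Op 1: fork(P0) -> P1. 4 ppages; refcounts: pp0:2 pp1:2 pp2:2 pp3:2
Op 2: fork(P0) -> P2. 4 ppages; refcounts: pp0:3 pp1:3 pp2:3 pp3:3
Op 3: fork(P0) -> P3. 4 ppages; refcounts: pp0:4 pp1:4 pp2:4 pp3:4
Op 4: write(P3, v1, 153). refcount(pp1)=4>1 -> COPY to pp4. 5 ppages; refcounts: pp0:4 pp1:3 pp2:4 pp3:4 pp4:1
Op 5: write(P1, v3, 192). refcount(pp3)=4>1 -> COPY to pp5. 6 ppages; refcounts: pp0:4 pp1:3 pp2:4 pp3:3 pp4:1 pp5:1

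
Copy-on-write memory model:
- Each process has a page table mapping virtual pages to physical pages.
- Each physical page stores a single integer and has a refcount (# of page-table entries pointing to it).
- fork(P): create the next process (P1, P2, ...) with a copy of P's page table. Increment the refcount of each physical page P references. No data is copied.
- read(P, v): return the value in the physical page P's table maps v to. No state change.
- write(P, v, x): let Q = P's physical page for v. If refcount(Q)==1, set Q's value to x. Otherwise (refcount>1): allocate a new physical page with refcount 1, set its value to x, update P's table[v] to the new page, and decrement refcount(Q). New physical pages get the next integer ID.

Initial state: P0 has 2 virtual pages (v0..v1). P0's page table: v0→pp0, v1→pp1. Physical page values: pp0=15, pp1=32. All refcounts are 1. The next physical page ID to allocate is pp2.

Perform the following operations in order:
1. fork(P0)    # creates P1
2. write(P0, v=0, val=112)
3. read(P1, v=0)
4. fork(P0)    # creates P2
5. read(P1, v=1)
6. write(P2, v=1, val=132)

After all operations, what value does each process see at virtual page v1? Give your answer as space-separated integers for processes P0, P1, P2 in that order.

Answer: 32 32 132

Derivation:
Op 1: fork(P0) -> P1. 2 ppages; refcounts: pp0:2 pp1:2
Op 2: write(P0, v0, 112). refcount(pp0)=2>1 -> COPY to pp2. 3 ppages; refcounts: pp0:1 pp1:2 pp2:1
Op 3: read(P1, v0) -> 15. No state change.
Op 4: fork(P0) -> P2. 3 ppages; refcounts: pp0:1 pp1:3 pp2:2
Op 5: read(P1, v1) -> 32. No state change.
Op 6: write(P2, v1, 132). refcount(pp1)=3>1 -> COPY to pp3. 4 ppages; refcounts: pp0:1 pp1:2 pp2:2 pp3:1
P0: v1 -> pp1 = 32
P1: v1 -> pp1 = 32
P2: v1 -> pp3 = 132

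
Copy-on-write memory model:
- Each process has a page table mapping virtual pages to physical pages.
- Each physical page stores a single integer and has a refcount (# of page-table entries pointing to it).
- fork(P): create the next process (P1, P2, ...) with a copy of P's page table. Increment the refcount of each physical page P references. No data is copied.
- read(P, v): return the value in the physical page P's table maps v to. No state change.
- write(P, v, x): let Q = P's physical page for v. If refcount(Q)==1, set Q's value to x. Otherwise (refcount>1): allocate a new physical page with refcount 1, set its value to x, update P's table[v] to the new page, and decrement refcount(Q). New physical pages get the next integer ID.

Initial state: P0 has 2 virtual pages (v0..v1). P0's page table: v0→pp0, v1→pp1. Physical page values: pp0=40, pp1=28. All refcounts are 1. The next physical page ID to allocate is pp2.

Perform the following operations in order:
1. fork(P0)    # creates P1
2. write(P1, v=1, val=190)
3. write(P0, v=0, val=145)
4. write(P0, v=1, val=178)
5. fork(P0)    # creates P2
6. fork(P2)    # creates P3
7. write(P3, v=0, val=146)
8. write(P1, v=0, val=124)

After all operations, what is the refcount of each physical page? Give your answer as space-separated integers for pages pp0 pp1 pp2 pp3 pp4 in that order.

Op 1: fork(P0) -> P1. 2 ppages; refcounts: pp0:2 pp1:2
Op 2: write(P1, v1, 190). refcount(pp1)=2>1 -> COPY to pp2. 3 ppages; refcounts: pp0:2 pp1:1 pp2:1
Op 3: write(P0, v0, 145). refcount(pp0)=2>1 -> COPY to pp3. 4 ppages; refcounts: pp0:1 pp1:1 pp2:1 pp3:1
Op 4: write(P0, v1, 178). refcount(pp1)=1 -> write in place. 4 ppages; refcounts: pp0:1 pp1:1 pp2:1 pp3:1
Op 5: fork(P0) -> P2. 4 ppages; refcounts: pp0:1 pp1:2 pp2:1 pp3:2
Op 6: fork(P2) -> P3. 4 ppages; refcounts: pp0:1 pp1:3 pp2:1 pp3:3
Op 7: write(P3, v0, 146). refcount(pp3)=3>1 -> COPY to pp4. 5 ppages; refcounts: pp0:1 pp1:3 pp2:1 pp3:2 pp4:1
Op 8: write(P1, v0, 124). refcount(pp0)=1 -> write in place. 5 ppages; refcounts: pp0:1 pp1:3 pp2:1 pp3:2 pp4:1

Answer: 1 3 1 2 1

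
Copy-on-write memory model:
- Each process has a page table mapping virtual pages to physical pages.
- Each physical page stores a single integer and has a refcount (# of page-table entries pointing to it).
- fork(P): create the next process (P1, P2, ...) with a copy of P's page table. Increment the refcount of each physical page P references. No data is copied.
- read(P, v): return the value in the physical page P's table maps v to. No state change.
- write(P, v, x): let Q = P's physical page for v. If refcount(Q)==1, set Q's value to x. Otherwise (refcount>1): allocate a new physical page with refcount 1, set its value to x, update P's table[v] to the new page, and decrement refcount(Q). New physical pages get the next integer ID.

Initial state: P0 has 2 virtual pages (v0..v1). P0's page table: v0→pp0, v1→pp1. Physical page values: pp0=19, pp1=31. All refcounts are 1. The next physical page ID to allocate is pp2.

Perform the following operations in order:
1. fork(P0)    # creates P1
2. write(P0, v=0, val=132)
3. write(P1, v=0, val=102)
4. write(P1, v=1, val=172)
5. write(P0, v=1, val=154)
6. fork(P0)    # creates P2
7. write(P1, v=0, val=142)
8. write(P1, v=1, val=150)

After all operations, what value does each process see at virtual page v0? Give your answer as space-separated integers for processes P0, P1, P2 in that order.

Answer: 132 142 132

Derivation:
Op 1: fork(P0) -> P1. 2 ppages; refcounts: pp0:2 pp1:2
Op 2: write(P0, v0, 132). refcount(pp0)=2>1 -> COPY to pp2. 3 ppages; refcounts: pp0:1 pp1:2 pp2:1
Op 3: write(P1, v0, 102). refcount(pp0)=1 -> write in place. 3 ppages; refcounts: pp0:1 pp1:2 pp2:1
Op 4: write(P1, v1, 172). refcount(pp1)=2>1 -> COPY to pp3. 4 ppages; refcounts: pp0:1 pp1:1 pp2:1 pp3:1
Op 5: write(P0, v1, 154). refcount(pp1)=1 -> write in place. 4 ppages; refcounts: pp0:1 pp1:1 pp2:1 pp3:1
Op 6: fork(P0) -> P2. 4 ppages; refcounts: pp0:1 pp1:2 pp2:2 pp3:1
Op 7: write(P1, v0, 142). refcount(pp0)=1 -> write in place. 4 ppages; refcounts: pp0:1 pp1:2 pp2:2 pp3:1
Op 8: write(P1, v1, 150). refcount(pp3)=1 -> write in place. 4 ppages; refcounts: pp0:1 pp1:2 pp2:2 pp3:1
P0: v0 -> pp2 = 132
P1: v0 -> pp0 = 142
P2: v0 -> pp2 = 132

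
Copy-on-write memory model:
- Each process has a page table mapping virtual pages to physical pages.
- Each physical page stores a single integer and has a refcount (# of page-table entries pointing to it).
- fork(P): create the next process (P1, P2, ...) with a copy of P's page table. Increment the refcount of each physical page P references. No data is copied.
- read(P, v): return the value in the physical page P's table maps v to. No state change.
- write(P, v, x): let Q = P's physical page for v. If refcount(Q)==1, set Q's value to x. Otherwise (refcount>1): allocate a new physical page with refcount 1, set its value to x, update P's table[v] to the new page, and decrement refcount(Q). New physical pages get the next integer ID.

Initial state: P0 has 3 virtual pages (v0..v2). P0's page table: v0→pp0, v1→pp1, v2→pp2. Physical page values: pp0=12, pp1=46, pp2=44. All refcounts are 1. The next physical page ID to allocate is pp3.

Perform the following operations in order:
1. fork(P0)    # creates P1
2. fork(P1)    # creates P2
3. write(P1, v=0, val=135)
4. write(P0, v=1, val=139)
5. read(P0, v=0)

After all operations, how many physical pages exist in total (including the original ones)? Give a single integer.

Op 1: fork(P0) -> P1. 3 ppages; refcounts: pp0:2 pp1:2 pp2:2
Op 2: fork(P1) -> P2. 3 ppages; refcounts: pp0:3 pp1:3 pp2:3
Op 3: write(P1, v0, 135). refcount(pp0)=3>1 -> COPY to pp3. 4 ppages; refcounts: pp0:2 pp1:3 pp2:3 pp3:1
Op 4: write(P0, v1, 139). refcount(pp1)=3>1 -> COPY to pp4. 5 ppages; refcounts: pp0:2 pp1:2 pp2:3 pp3:1 pp4:1
Op 5: read(P0, v0) -> 12. No state change.

Answer: 5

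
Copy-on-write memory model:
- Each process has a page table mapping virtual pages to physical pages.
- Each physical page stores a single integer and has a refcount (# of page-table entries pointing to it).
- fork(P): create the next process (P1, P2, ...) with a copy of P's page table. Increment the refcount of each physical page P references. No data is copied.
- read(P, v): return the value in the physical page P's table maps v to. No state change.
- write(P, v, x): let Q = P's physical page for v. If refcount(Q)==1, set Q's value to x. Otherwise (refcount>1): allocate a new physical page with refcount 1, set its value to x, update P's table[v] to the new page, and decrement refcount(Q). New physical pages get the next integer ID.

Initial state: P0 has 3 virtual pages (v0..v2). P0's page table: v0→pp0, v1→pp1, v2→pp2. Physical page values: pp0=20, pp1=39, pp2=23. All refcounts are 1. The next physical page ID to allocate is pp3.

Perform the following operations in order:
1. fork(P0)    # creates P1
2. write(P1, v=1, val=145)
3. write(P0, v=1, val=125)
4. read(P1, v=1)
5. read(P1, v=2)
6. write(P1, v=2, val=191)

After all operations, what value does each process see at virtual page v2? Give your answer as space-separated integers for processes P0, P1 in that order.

Answer: 23 191

Derivation:
Op 1: fork(P0) -> P1. 3 ppages; refcounts: pp0:2 pp1:2 pp2:2
Op 2: write(P1, v1, 145). refcount(pp1)=2>1 -> COPY to pp3. 4 ppages; refcounts: pp0:2 pp1:1 pp2:2 pp3:1
Op 3: write(P0, v1, 125). refcount(pp1)=1 -> write in place. 4 ppages; refcounts: pp0:2 pp1:1 pp2:2 pp3:1
Op 4: read(P1, v1) -> 145. No state change.
Op 5: read(P1, v2) -> 23. No state change.
Op 6: write(P1, v2, 191). refcount(pp2)=2>1 -> COPY to pp4. 5 ppages; refcounts: pp0:2 pp1:1 pp2:1 pp3:1 pp4:1
P0: v2 -> pp2 = 23
P1: v2 -> pp4 = 191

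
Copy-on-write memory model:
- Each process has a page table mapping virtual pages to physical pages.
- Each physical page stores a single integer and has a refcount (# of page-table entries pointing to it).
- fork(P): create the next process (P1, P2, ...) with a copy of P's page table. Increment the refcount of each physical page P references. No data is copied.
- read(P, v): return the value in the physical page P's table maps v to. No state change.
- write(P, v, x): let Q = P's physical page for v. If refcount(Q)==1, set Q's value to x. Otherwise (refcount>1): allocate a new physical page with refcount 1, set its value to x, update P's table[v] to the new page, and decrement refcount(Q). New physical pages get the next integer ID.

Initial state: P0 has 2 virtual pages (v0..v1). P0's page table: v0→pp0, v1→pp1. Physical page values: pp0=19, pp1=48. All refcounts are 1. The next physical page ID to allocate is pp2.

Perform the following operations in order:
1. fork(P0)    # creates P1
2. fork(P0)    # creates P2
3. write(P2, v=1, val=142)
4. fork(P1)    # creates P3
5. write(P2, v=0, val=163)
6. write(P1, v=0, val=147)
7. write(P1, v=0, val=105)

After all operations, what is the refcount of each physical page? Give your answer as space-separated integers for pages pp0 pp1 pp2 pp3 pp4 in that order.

Answer: 2 3 1 1 1

Derivation:
Op 1: fork(P0) -> P1. 2 ppages; refcounts: pp0:2 pp1:2
Op 2: fork(P0) -> P2. 2 ppages; refcounts: pp0:3 pp1:3
Op 3: write(P2, v1, 142). refcount(pp1)=3>1 -> COPY to pp2. 3 ppages; refcounts: pp0:3 pp1:2 pp2:1
Op 4: fork(P1) -> P3. 3 ppages; refcounts: pp0:4 pp1:3 pp2:1
Op 5: write(P2, v0, 163). refcount(pp0)=4>1 -> COPY to pp3. 4 ppages; refcounts: pp0:3 pp1:3 pp2:1 pp3:1
Op 6: write(P1, v0, 147). refcount(pp0)=3>1 -> COPY to pp4. 5 ppages; refcounts: pp0:2 pp1:3 pp2:1 pp3:1 pp4:1
Op 7: write(P1, v0, 105). refcount(pp4)=1 -> write in place. 5 ppages; refcounts: pp0:2 pp1:3 pp2:1 pp3:1 pp4:1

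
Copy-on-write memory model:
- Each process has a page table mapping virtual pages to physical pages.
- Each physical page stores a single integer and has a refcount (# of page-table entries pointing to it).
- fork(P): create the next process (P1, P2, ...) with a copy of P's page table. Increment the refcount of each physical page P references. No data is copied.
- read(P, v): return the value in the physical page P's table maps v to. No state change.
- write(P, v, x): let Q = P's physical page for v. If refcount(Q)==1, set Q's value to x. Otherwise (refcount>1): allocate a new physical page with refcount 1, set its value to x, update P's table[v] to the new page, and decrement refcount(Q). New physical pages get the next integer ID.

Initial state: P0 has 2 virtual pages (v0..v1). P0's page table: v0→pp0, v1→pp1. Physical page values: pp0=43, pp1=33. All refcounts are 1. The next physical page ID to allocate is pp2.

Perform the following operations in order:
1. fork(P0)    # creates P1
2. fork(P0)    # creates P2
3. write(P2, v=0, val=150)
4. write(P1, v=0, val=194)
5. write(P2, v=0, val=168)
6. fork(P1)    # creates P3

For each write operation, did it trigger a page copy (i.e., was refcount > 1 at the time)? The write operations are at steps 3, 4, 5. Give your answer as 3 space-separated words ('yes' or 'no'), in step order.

Op 1: fork(P0) -> P1. 2 ppages; refcounts: pp0:2 pp1:2
Op 2: fork(P0) -> P2. 2 ppages; refcounts: pp0:3 pp1:3
Op 3: write(P2, v0, 150). refcount(pp0)=3>1 -> COPY to pp2. 3 ppages; refcounts: pp0:2 pp1:3 pp2:1
Op 4: write(P1, v0, 194). refcount(pp0)=2>1 -> COPY to pp3. 4 ppages; refcounts: pp0:1 pp1:3 pp2:1 pp3:1
Op 5: write(P2, v0, 168). refcount(pp2)=1 -> write in place. 4 ppages; refcounts: pp0:1 pp1:3 pp2:1 pp3:1
Op 6: fork(P1) -> P3. 4 ppages; refcounts: pp0:1 pp1:4 pp2:1 pp3:2

yes yes no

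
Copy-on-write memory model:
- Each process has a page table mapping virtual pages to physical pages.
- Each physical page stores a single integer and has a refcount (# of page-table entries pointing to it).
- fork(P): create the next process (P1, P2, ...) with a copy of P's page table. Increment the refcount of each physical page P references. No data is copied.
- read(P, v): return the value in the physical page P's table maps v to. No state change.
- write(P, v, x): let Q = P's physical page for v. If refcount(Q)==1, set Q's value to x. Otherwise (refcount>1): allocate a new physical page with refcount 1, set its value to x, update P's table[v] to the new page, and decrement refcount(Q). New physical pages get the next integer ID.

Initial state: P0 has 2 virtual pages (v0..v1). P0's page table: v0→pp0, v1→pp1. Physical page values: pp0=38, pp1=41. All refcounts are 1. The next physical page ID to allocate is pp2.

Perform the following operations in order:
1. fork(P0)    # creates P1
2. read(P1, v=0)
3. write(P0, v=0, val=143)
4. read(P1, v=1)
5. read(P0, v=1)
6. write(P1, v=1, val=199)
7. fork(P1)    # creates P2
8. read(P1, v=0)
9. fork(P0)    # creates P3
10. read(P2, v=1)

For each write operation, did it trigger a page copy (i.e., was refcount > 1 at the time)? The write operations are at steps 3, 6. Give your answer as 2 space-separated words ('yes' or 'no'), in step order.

Op 1: fork(P0) -> P1. 2 ppages; refcounts: pp0:2 pp1:2
Op 2: read(P1, v0) -> 38. No state change.
Op 3: write(P0, v0, 143). refcount(pp0)=2>1 -> COPY to pp2. 3 ppages; refcounts: pp0:1 pp1:2 pp2:1
Op 4: read(P1, v1) -> 41. No state change.
Op 5: read(P0, v1) -> 41. No state change.
Op 6: write(P1, v1, 199). refcount(pp1)=2>1 -> COPY to pp3. 4 ppages; refcounts: pp0:1 pp1:1 pp2:1 pp3:1
Op 7: fork(P1) -> P2. 4 ppages; refcounts: pp0:2 pp1:1 pp2:1 pp3:2
Op 8: read(P1, v0) -> 38. No state change.
Op 9: fork(P0) -> P3. 4 ppages; refcounts: pp0:2 pp1:2 pp2:2 pp3:2
Op 10: read(P2, v1) -> 199. No state change.

yes yes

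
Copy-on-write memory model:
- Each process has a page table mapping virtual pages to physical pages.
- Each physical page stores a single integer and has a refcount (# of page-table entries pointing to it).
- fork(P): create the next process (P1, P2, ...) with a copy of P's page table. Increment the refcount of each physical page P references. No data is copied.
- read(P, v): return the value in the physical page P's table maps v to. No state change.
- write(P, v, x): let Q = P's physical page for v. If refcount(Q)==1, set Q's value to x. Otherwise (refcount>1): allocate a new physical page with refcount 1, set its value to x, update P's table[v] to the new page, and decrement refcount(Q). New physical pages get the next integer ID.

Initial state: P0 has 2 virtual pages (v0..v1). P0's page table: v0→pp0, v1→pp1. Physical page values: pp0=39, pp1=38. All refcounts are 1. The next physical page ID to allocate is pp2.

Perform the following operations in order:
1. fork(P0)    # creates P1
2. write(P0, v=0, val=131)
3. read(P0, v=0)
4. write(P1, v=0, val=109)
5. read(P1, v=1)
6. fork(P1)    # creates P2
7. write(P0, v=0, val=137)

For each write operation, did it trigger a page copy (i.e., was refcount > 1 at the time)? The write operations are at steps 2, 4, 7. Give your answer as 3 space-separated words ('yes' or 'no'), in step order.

Op 1: fork(P0) -> P1. 2 ppages; refcounts: pp0:2 pp1:2
Op 2: write(P0, v0, 131). refcount(pp0)=2>1 -> COPY to pp2. 3 ppages; refcounts: pp0:1 pp1:2 pp2:1
Op 3: read(P0, v0) -> 131. No state change.
Op 4: write(P1, v0, 109). refcount(pp0)=1 -> write in place. 3 ppages; refcounts: pp0:1 pp1:2 pp2:1
Op 5: read(P1, v1) -> 38. No state change.
Op 6: fork(P1) -> P2. 3 ppages; refcounts: pp0:2 pp1:3 pp2:1
Op 7: write(P0, v0, 137). refcount(pp2)=1 -> write in place. 3 ppages; refcounts: pp0:2 pp1:3 pp2:1

yes no no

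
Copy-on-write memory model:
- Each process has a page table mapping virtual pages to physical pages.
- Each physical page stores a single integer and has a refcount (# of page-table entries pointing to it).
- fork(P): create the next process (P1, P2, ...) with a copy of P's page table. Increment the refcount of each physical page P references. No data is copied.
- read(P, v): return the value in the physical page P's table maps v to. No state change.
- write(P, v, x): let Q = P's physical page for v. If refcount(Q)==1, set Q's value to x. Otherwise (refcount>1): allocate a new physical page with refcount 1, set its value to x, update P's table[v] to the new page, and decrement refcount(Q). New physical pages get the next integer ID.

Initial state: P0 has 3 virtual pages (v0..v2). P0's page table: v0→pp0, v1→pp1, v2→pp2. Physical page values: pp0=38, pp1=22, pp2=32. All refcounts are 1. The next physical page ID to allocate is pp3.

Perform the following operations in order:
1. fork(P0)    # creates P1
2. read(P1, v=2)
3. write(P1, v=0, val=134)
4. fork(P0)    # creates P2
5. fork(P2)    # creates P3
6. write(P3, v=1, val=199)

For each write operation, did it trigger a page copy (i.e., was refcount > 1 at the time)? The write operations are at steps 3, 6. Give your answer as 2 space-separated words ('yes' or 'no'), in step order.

Op 1: fork(P0) -> P1. 3 ppages; refcounts: pp0:2 pp1:2 pp2:2
Op 2: read(P1, v2) -> 32. No state change.
Op 3: write(P1, v0, 134). refcount(pp0)=2>1 -> COPY to pp3. 4 ppages; refcounts: pp0:1 pp1:2 pp2:2 pp3:1
Op 4: fork(P0) -> P2. 4 ppages; refcounts: pp0:2 pp1:3 pp2:3 pp3:1
Op 5: fork(P2) -> P3. 4 ppages; refcounts: pp0:3 pp1:4 pp2:4 pp3:1
Op 6: write(P3, v1, 199). refcount(pp1)=4>1 -> COPY to pp4. 5 ppages; refcounts: pp0:3 pp1:3 pp2:4 pp3:1 pp4:1

yes yes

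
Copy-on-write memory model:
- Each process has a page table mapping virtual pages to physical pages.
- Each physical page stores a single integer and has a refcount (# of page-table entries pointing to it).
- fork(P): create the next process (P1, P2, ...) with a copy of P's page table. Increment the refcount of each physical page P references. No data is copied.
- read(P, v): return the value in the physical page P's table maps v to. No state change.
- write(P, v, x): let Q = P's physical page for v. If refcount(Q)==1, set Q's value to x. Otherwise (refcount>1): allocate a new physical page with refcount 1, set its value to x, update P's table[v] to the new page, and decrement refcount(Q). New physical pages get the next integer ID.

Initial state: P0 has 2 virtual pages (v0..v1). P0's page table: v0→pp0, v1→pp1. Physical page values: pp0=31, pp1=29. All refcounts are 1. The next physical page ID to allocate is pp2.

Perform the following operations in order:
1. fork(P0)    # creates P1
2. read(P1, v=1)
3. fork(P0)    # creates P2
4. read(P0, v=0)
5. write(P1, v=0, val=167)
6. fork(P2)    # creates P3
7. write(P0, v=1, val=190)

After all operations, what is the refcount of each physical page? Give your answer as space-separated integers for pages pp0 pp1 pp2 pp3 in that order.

Answer: 3 3 1 1

Derivation:
Op 1: fork(P0) -> P1. 2 ppages; refcounts: pp0:2 pp1:2
Op 2: read(P1, v1) -> 29. No state change.
Op 3: fork(P0) -> P2. 2 ppages; refcounts: pp0:3 pp1:3
Op 4: read(P0, v0) -> 31. No state change.
Op 5: write(P1, v0, 167). refcount(pp0)=3>1 -> COPY to pp2. 3 ppages; refcounts: pp0:2 pp1:3 pp2:1
Op 6: fork(P2) -> P3. 3 ppages; refcounts: pp0:3 pp1:4 pp2:1
Op 7: write(P0, v1, 190). refcount(pp1)=4>1 -> COPY to pp3. 4 ppages; refcounts: pp0:3 pp1:3 pp2:1 pp3:1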